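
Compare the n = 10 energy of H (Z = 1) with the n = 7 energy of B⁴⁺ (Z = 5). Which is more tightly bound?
B⁴⁺ at n = 7 (E = -6.942 eV)

Using E_n = -13.6057 Z² / n² eV:

H (Z = 1) at n = 10:
E = -13.6057 × 1² / 10² = -13.6057 × 1 / 100 = -0.136057 eV

B⁴⁺ (Z = 5) at n = 7:
E = -13.6057 × 5² / 7² = -13.6057 × 25 / 49 = -6.941684 eV

Since -6.941684 eV < -0.136057 eV,
B⁴⁺ at n = 7 is more tightly bound (requires more energy to ionize).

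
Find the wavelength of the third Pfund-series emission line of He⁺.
934.6309 nm

The lines of a series are numbered from the longest wavelength (smallest ΔE) outward; the third line is the transition from n = n_f + 3 to n_f.
The Pfund series has all transitions ending at n_f = 5.

For He⁺ (Z = 2), the third line (γ-line) is the jump from n = 8 to n = 5:
E_8 = -13.6057 × 2² / 8² = -0.85035625 eV
E_5 = -13.6057 × 2² / 5² = -2.17691200 eV
ΔE = E_8 - E_5 = 1.32655575 eV

λ = hc/E = 1239.84 eV·nm / 1.32655575 eV
λ = 934.6309 nm

This is the γ-line of the Pfund series in He⁺.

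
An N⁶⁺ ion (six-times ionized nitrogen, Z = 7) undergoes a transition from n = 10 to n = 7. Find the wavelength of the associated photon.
178.679438 nm

First, find the transition energy using E_n = -13.6057 Z² / n² eV:
E_10 = -13.6057 × 7² / 10² = -6.6667930000 eV
E_7 = -13.6057 × 7² / 7² = -13.6057000000 eV

Photon energy: |ΔE| = |E_7 - E_10| = 6.9389070000 eV

Convert to wavelength using E = hc/λ with hc = 1239.84 eV·nm:
λ = hc/E = 1239.84 eV·nm / 6.9389070000 eV
λ = 178.679438 nm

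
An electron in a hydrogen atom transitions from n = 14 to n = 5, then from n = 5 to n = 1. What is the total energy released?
13.53628 eV

The energy levels of hydrogen are E_n = -13.6057 / n² eV.

First transition (14 → 5):
ΔE₁ = |E_5 - E_14|
ΔE₁ = |-0.54422800000 - (-0.06941683673)| = 0.47481116 eV

Second transition (5 → 1):
ΔE₂ = |E_1 - E_5|
ΔE₂ = |-13.60570000000 - (-0.54422800000)| = 13.06147200 eV

Total energy released:
E_total = ΔE₁ + ΔE₂ = 0.47481116 + 13.06147200 = 13.53628 eV

Note: This equals the direct transition 14 → 1: 13.53628 eV ✓
Energy is conserved regardless of the path taken.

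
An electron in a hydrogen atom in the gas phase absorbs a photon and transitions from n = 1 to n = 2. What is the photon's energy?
10.204 eV

The energy levels of a hydrogen-like atom are E_n = -13.6057 eV / n².

Energy at n = 1: E_1 = -13.6057 / 1² = -13.605700 eV
Energy at n = 2: E_2 = -13.6057 / 2² = -3.401425 eV

The excitation energy is the difference:
ΔE = E_2 - E_1
ΔE = -3.401425 - (-13.605700)
ΔE = 10.204 eV

Since this is positive, energy must be absorbed (photon absorption).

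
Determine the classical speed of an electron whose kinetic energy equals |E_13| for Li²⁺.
5.049e+05 m/s (or 0.17% of c)

The binding energy at n = 13 for Li²⁺ is:
E_13 = -13.6057 × 3²/13² = -0.7245639 eV
|E_13| = 0.7245639 eV

Convert to Joules:
KE = 0.7245639 eV × (1.602177 × 10⁻¹⁹ J/eV) = 1.16088e-19 J

Using KE = ½mv²:
v = √(2·KE/m_e)
v = √(2 × 1.16088e-19 J / 9.10938 × 10⁻³¹ kg)
v = 5.049e+05 m/s

This is approximately 0.17% the speed of light.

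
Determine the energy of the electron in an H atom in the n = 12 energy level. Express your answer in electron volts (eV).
-0.09 eV

The energy levels of a hydrogen-like atom are given by:
E_n = -13.6057 eV / n²

For n = 12:
E_12 = -13.6057 eV / 12²
E_12 = -13.6057 eV / 144
E_12 = -0.09 eV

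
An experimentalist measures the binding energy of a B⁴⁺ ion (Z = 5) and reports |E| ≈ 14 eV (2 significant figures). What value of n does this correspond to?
n = 5

The exact energy levels follow E_n = -13.6057 Z² / n² eV with Z = 5.

The measured value (-14 eV) is reported to only 2 significant figures, so we must test candidate n values and see which one matches to that precision.

Candidate energies:
  n = 3:  E = -13.6057 × 5² / 3² = -37.79361 eV
  n = 4:  E = -13.6057 × 5² / 4² = -21.25891 eV
  n = 5:  E = -13.6057 × 5² / 5² = -13.60570 eV  ← matches
  n = 6:  E = -13.6057 × 5² / 6² = -9.44840 eV
  n = 7:  E = -13.6057 × 5² / 7² = -6.94168 eV

Checking against the measurement of -14 eV (2 sig figs), only n = 5 agrees:
E_5 = -13.60570 eV, which rounds to -14 eV ✓

Therefore n = 5.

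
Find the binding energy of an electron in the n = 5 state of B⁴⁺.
13.605700 eV

The ionization energy is the energy needed to remove the electron completely (n → ∞).

For a hydrogen-like ion with Z = 5, E_n = -13.6057 Z² / n² eV.

At n = 5: E_5 = -13.6057 × 5² / 5² = -13.605700000 eV
At n = ∞: E_∞ = 0 eV

Ionization energy = E_∞ - E_5 = 0 - (-13.605700000) = 13.605700000 eV
Ionization energy ≈ 13.605700 eV

This is also called the binding energy of the electron in state n = 5.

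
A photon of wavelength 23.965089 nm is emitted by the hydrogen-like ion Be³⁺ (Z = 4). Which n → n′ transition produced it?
n = 9 → n = 2

First, find the photon energy from the wavelength (hc = 1239.84 eV·nm):
E = hc/λ = 1239.84 eV·nm / 23.965089 nm = 51.735255 eV

The energy levels of Be³⁺ satisfy E_n = -13.6057 × 4² / n² eV, so an emission n_i → n_f releases
ΔE = 13.6057 × 4² × (1/n_f² − 1/n_i²) eV.

Setting ΔE equal to the photon energy:
1/n_f² − 1/n_i² = 51.735255 / (13.6057 × 4²) = 0.23765432

Since 1/n_i² must be positive, we need 1/n_f² > 0.23765432, i.e. n_f ≤ 2. For each allowed n_f, solve n_i = (1/n_f² − 0.23765432)^(−1/2) and check whether it is a whole number:
  n_f = 1: 1/n_i² = 1.00000000 − 0.23765432 = 0.76234568 → n_i = 1.145  (not an integer) ✗
  n_f = 2: 1/n_i² = 0.25000000 − 0.23765432 = 0.01234568 → n_i = 9.000  → integer, n_i = 9 ✓

Only n_f = 2 gives an integer upper level, n_i = 9.

The transition is from n = 9 to n = 2 (emission).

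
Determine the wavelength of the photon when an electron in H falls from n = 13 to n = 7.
6288.489 nm

First, find the transition energy using E_n = -13.6057 / n² eV:
E_13 = -13.6057 / 13² = -0.080507101 eV
E_7 = -13.6057 / 7² = -0.277667347 eV

Photon energy: |ΔE| = |E_7 - E_13| = 0.197160246 eV

Convert to wavelength using E = hc/λ with hc = 1239.84 eV·nm:
λ = hc/E = 1239.84 eV·nm / 0.197160246 eV
λ = 6288.489 nm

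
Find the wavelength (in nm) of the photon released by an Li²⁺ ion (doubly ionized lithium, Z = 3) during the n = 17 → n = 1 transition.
10.160 nm

First, find the transition energy using E_n = -13.6057 Z² / n² eV:
E_17 = -13.6057 × 3² / 17² = -0.42371 eV
E_1 = -13.6057 × 3² / 1² = -122.45130 eV

Photon energy: |ΔE| = |E_1 - E_17| = 122.02759 eV

Convert to wavelength using E = hc/λ with hc = 1239.84 eV·nm:
λ = hc/E = 1239.84 eV·nm / 122.02759 eV
λ = 10.160 nm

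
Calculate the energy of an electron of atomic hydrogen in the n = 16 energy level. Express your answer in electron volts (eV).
-0.053 eV

The energy levels of a hydrogen-like atom are given by:
E_n = -13.6057 eV / n²

For n = 16:
E_16 = -13.6057 eV / 16²
E_16 = -13.6057 eV / 256
E_16 = -0.053 eV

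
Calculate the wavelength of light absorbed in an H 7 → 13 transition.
6288.489 nm

First, find the transition energy using E_n = -13.6057 / n² eV:
E_7 = -13.6057 / 7² = -0.277667347 eV
E_13 = -13.6057 / 13² = -0.080507101 eV

Photon energy: |ΔE| = |E_13 - E_7| = 0.197160246 eV

Convert to wavelength using E = hc/λ with hc = 1239.84 eV·nm:
λ = hc/E = 1239.84 eV·nm / 0.197160246 eV
λ = 6288.489 nm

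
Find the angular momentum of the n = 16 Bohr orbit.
1.687e-33 J·s (or 16ℏ)

In the Bohr model, angular momentum is quantized:
L = nℏ

where ℏ = h/(2π) = 1.05457e-34 J·s

For n = 16:
L = 16 × 1.05457e-34 J·s
L = 1.687e-33 J·s

This can also be written as L = 16ℏ.
The angular momentum is an integer multiple of the reduced Planck constant.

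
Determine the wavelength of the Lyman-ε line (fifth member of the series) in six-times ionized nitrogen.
1.9129 nm

The lines of a series are numbered from the longest wavelength (smallest ΔE) outward; the fifth line is the transition from n = n_f + 5 to n_f.
The Lyman series has all transitions ending at n_f = 1.

For N⁶⁺ (Z = 7), the fifth line (ε-line) is the jump from n = 6 to n = 1:
E_6 = -13.6057 × 7² / 6² = -18.518869 eV
E_1 = -13.6057 × 7² / 1² = -666.679300 eV
ΔE = E_6 - E_1 = 648.160431 eV

λ = hc/E = 1239.84 eV·nm / 648.160431 eV
λ = 1.9129 nm

This is the ε-line of the Lyman series in N⁶⁺.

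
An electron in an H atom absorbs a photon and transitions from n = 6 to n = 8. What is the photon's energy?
0.1653 eV

The energy levels of a hydrogen-like atom are E_n = -13.6057 eV / n².

Energy at n = 6: E_6 = -13.6057 / 6² = -0.3779361 eV
Energy at n = 8: E_8 = -13.6057 / 8² = -0.2125891 eV

The excitation energy is the difference:
ΔE = E_8 - E_6
ΔE = -0.2125891 - (-0.3779361)
ΔE = 0.1653 eV

Since this is positive, energy must be absorbed (photon absorption).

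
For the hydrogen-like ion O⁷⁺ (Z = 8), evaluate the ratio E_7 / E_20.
8.163265

Using E_n = -13.6057 Z² / n² eV with Z = 8:

E_7 = -13.6057 × 8² / 7² = -870.7648 / 49 = -17.770710204082 eV
E_20 = -13.6057 × 8² / 20² = -870.7648 / 400 = -2.176912000000 eV

The ratio is:
E_7/E_20 = (-17.770710204082) / (-2.176912000000)
E_7/E_20 = (-870.7648/49) / (-870.7648/400)
E_7/E_20 = 400/49
E_7/E_20 = 8.163265
(Note: the Z² factors cancel in the ratio.)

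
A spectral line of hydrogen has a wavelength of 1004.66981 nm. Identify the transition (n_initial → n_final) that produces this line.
n = 7 → n = 3

First, find the photon energy from the wavelength (hc = 1239.84 eV·nm):
E = hc/λ = 1239.84 eV·nm / 1004.66981 nm = 1.2340771 eV

The energy levels of hydrogen satisfy E_n = -13.6057 / n² eV, so an emission n_i → n_f releases
ΔE = 13.6057 × (1/n_f² − 1/n_i²) eV.

Setting ΔE equal to the photon energy:
1/n_f² − 1/n_i² = 1.2340771 / 13.6057 = 0.090702948

Since 1/n_i² must be positive, we need 1/n_f² > 0.090702948, i.e. n_f ≤ 3. For each allowed n_f, solve n_i = (1/n_f² − 0.090702948)^(−1/2) and check whether it is a whole number:
  n_f = 1: 1/n_i² = 1.000000000 − 0.090702948 = 0.909297052 → n_i = 1.049  (not an integer) ✗
  n_f = 2: 1/n_i² = 0.250000000 − 0.090702948 = 0.159297052 → n_i = 2.506  (not an integer) ✗
  n_f = 3: 1/n_i² = 0.111111111 − 0.090702948 = 0.020408163 → n_i = 7.000  → integer, n_i = 7 ✓

Only n_f = 3 gives an integer upper level, n_i = 7.

The transition is from n = 7 to n = 3 (emission).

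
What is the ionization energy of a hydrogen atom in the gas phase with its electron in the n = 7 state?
0.278 eV

The ionization energy is the energy needed to remove the electron completely (n → ∞).

For hydrogen, E_n = -13.6057 eV / n².

At n = 7: E_7 = -13.6057 / 7² = -0.277667 eV
At n = ∞: E_∞ = 0 eV

Ionization energy = E_∞ - E_7 = 0 - (-0.277667) = 0.277667 eV
Ionization energy ≈ 0.278 eV

This is also called the binding energy of the electron in state n = 7.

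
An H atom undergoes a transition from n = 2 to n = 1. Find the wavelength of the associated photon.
121.502 nm

First, find the transition energy using E_n = -13.6057 / n² eV:
E_2 = -13.6057 / 2² = -3.401425 eV
E_1 = -13.6057 / 1² = -13.605700 eV

Photon energy: |ΔE| = |E_1 - E_2| = 10.204275 eV

Convert to wavelength using E = hc/λ with hc = 1239.84 eV·nm:
λ = hc/E = 1239.84 eV·nm / 10.204275 eV
λ = 121.502 nm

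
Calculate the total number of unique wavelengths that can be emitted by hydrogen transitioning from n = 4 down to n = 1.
6

The electron can occupy levels n = 1, 2, ..., 4 during de-excitation — that is m = 4 - 1 + 1 = 4 distinct levels.

The number of distinct spectral lines equals the number of ways to choose 2 of these m levels (each pair gives one possible emission transition):

Number of lines = m(m-1)/2 = 4×3/2 = 6

These correspond to all possible transitions between the 4 levels:
4 → 3, 4 → 2, 4 → 1, 3 → 2, 3 → 1, 2 → 1

Each transition produces a photon with a unique energy (and thus wavelength). This count does not depend on Z.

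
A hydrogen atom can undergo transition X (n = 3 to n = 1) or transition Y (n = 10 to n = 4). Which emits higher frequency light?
3 → 1

Calculate the energy for each transition:

Transition 3 → 1:
ΔE₁ = |E_1 - E_3| = |-13.6057/1² - (-13.6057/3²)|
ΔE₁ = |-13.605700000 - (-1.511744444)| = 12.093956 eV

Transition 10 → 4:
ΔE₂ = |E_4 - E_10| = |-13.6057/4² - (-13.6057/10²)|
ΔE₂ = |-0.850356250 - (-0.136057000)| = 0.714299 eV

Since 12.093956 eV > 0.714299 eV, the transition 3 → 1 emits the more energetic photon.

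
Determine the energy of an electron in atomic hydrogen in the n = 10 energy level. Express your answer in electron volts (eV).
-0.13606 eV

The energy levels of a hydrogen-like atom are given by:
E_n = -13.6057 eV / n²

For n = 10:
E_10 = -13.6057 eV / 10²
E_10 = -13.6057 eV / 100
E_10 = -0.13606 eV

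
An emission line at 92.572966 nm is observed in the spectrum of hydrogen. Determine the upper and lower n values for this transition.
n = 8 → n = 1

First, find the photon energy from the wavelength (hc = 1239.84 eV·nm):
E = hc/λ = 1239.84 eV·nm / 92.572966 nm = 13.393111 eV

The energy levels of hydrogen satisfy E_n = -13.6057 / n² eV, so an emission n_i → n_f releases
ΔE = 13.6057 × (1/n_f² − 1/n_i²) eV.

Setting ΔE equal to the photon energy:
1/n_f² − 1/n_i² = 13.393111 / 13.6057 = 0.98437500

Since 1/n_i² must be positive, we need 1/n_f² > 0.98437500, i.e. n_f ≤ 1. For each allowed n_f, solve n_i = (1/n_f² − 0.98437500)^(−1/2) and check whether it is a whole number:
  n_f = 1: 1/n_i² = 1.00000000 − 0.98437500 = 0.01562500 → n_i = 8.000  → integer, n_i = 8 ✓

Only n_f = 1 gives an integer upper level, n_i = 8.

The transition is from n = 8 to n = 1 (emission).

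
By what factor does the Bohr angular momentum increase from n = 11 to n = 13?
1.18182

In the Bohr model, L_n = nℏ, so the ratio is purely the ratio of quantum numbers:

L_13/L_11 = 13ℏ / 11ℏ = 13/11 = 1.18182

The angular momentum scales linearly with n.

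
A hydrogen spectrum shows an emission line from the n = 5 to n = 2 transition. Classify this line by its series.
Balmer series

The spectral series in hydrogen are named based on the final (lower) energy level:
- Lyman series: n_final = 1 (ultraviolet)
- Balmer series: n_final = 2 (visible/near-UV)
- Paschen series: n_final = 3 (infrared)
- Brackett series: n_final = 4 (infrared)
- Pfund series: n_final = 5 (far infrared)

Since this transition ends at n = 2, it belongs to the Balmer series.

For reference, this 5 → 2 line has photon energy
ΔE = 13.6057 eV × (1/2² - 1/5²) = 2.8571970 eV,
corresponding to wavelength λ = hc/ΔE = 1239.84 eV·nm / 2.8571970 eV = 433.936 nm in the visible/near-UV region.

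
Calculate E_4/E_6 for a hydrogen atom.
2.25

Using E_n = -13.6057 Z² / n² eV with Z = 1:

E_4 = -13.6057 / 4² = -13.6057 / 16 = -0.85035625 eV
E_6 = -13.6057 / 6² = -13.6057 / 36 = -0.37793611 eV

The ratio is:
E_4/E_6 = (-0.85035625) / (-0.37793611)
E_4/E_6 = (-13.6057/16) / (-13.6057/36)
E_4/E_6 = 36/16
E_4/E_6 = 2.25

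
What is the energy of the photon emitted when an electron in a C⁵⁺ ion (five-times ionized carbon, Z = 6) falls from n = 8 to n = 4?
22.959619 eV

The energy levels are E_n = -13.6057 Z² eV / n².

Energy at n = 8: E_8 = -13.6057 × 6² / 8² = -7.653206250 eV
Energy at n = 4: E_4 = -13.6057 × 6² / 4² = -30.612825000 eV

For emission (electron falling to lower state), the photon energy is:
E_photon = E_8 - E_4 = |-7.653206250 - (-30.612825000)|
E_photon = 22.959619 eV

This energy is carried away by the emitted photon.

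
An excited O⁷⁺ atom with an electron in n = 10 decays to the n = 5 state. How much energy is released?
26.12294 eV

The energy levels are E_n = -13.6057 Z² eV / n².

Energy at n = 10: E_10 = -13.6057 × 8² / 10² = -8.70764800 eV
Energy at n = 5: E_5 = -13.6057 × 8² / 5² = -34.83059200 eV

For emission (electron falling to lower state), the photon energy is:
E_photon = E_10 - E_5 = |-8.70764800 - (-34.83059200)|
E_photon = 26.12294 eV

This energy is carried away by the emitted photon.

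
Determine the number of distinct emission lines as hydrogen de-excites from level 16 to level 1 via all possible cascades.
120

The electron can occupy levels n = 1, 2, ..., 16 during de-excitation — that is m = 16 - 1 + 1 = 16 distinct levels.

The number of distinct spectral lines equals the number of ways to choose 2 of these m levels (each pair gives one possible emission transition):

Number of lines = m(m-1)/2 = 16×15/2 = 120

These correspond to all possible transitions between the 16 levels:
16 → 15, 16 → 14, 16 → 13, 16 → 12, 16 → 11, 16 → 10, 16 → 9, 16 → 8...

Each transition produces a photon with a unique energy (and thus wavelength). This count does not depend on Z.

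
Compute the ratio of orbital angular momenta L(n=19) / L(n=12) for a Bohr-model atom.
1.58

In the Bohr model, L_n = nℏ, so the ratio is purely the ratio of quantum numbers:

L_19/L_12 = 19ℏ / 12ℏ = 19/12 = 1.58

The angular momentum scales linearly with n.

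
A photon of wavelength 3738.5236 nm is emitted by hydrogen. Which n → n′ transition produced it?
n = 8 → n = 5

First, find the photon energy from the wavelength (hc = 1239.84 eV·nm):
E = hc/λ = 1239.84 eV·nm / 3738.5236 nm = 0.33163894 eV

The energy levels of hydrogen satisfy E_n = -13.6057 / n² eV, so an emission n_i → n_f releases
ΔE = 13.6057 × (1/n_f² − 1/n_i²) eV.

Setting ΔE equal to the photon energy:
1/n_f² − 1/n_i² = 0.33163894 / 13.6057 = 0.024375000

Since 1/n_i² must be positive, we need 1/n_f² > 0.024375000, i.e. n_f ≤ 6. For each allowed n_f, solve n_i = (1/n_f² − 0.024375000)^(−1/2) and check whether it is a whole number:
  n_f = 1: 1/n_i² = 1.000000000 − 0.024375000 = 0.975625000 → n_i = 1.012  (not an integer) ✗
  n_f = 2: 1/n_i² = 0.250000000 − 0.024375000 = 0.225625000 → n_i = 2.105  (not an integer) ✗
  n_f = 3: 1/n_i² = 0.111111111 − 0.024375000 = 0.086736111 → n_i = 3.395  (not an integer) ✗
  n_f = 4: 1/n_i² = 0.062500000 − 0.024375000 = 0.038125000 → n_i = 5.121  (not an integer) ✗
  n_f = 5: 1/n_i² = 0.040000000 − 0.024375000 = 0.015625000 → n_i = 8.000  → integer, n_i = 8 ✓
  n_f = 6: 1/n_i² = 0.027777778 − 0.024375000 = 0.003402778 → n_i = 17.143  (not an integer) ✗

Only n_f = 5 gives an integer upper level, n_i = 8.

The transition is from n = 8 to n = 5 (emission).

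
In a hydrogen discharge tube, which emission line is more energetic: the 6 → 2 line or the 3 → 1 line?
3 → 1

Calculate the energy for each transition:

Transition 6 → 2:
ΔE₁ = |E_2 - E_6| = |-13.6057/2² - (-13.6057/6²)|
ΔE₁ = |-3.401425000 - (-0.377936111)| = 3.023489 eV

Transition 3 → 1:
ΔE₂ = |E_1 - E_3| = |-13.6057/1² - (-13.6057/3²)|
ΔE₂ = |-13.605700000 - (-1.511744444)| = 12.093956 eV

Since 12.093956 eV > 3.023489 eV, the transition 3 → 1 emits the more energetic photon.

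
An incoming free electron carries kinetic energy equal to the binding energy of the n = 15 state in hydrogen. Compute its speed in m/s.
1.45846e+05 m/s (or 0.049% of c)

The binding energy at n = 15 for hydrogen is:
E_15 = -13.6057/15² = -0.0604697778 eV
|E_15| = 0.0604697778 eV

Convert to Joules:
KE = 0.0604697778 eV × (1.602177 × 10⁻¹⁹ J/eV) = 9.6883287e-21 J

Using KE = ½mv²:
v = √(2·KE/m_e)
v = √(2 × 9.6883287e-21 J / 9.10938 × 10⁻³¹ kg)
v = 1.45846e+05 m/s

This is approximately 0.049% the speed of light.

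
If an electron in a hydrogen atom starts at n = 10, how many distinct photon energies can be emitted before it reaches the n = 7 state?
6

The electron can occupy levels n = 7, 8, ..., 10 during de-excitation — that is m = 10 - 7 + 1 = 4 distinct levels.

The number of distinct spectral lines equals the number of ways to choose 2 of these m levels (each pair gives one possible emission transition):

Number of lines = m(m-1)/2 = 4×3/2 = 6

These correspond to all possible transitions between the 4 levels:
10 → 9, 10 → 8, 10 → 7, 9 → 8, 9 → 7, 8 → 7

Each transition produces a photon with a unique energy (and thus wavelength). This count does not depend on Z.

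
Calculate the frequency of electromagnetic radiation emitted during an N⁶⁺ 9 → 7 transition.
1.2997e+15 Hz

First, find the transition energy:
E_9 = -13.6057 × 7² / 9² = -8.2306086 eV
E_7 = -13.6057 × 7² / 7² = -13.6057000 eV
|ΔE| = |E_7 - E_9| = 5.3750914 eV

Convert to Joules: E = 5.3750914 eV × (1.602177 × 10⁻¹⁹ J/eV) = 8.611848e-19 J

Using E = hf:
f = E/h = 8.611848e-19 J / (6.62607 × 10⁻³⁴ J·s)
f = 1.2997e+15 Hz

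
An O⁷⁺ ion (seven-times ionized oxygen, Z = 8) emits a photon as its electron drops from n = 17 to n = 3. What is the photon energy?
93.73862 eV

The energy levels are E_n = -13.6057 Z² eV / n².

Energy at n = 17: E_17 = -13.6057 × 8² / 17² = -3.01302699 eV
Energy at n = 3: E_3 = -13.6057 × 8² / 3² = -96.75164444 eV

For emission (electron falling to lower state), the photon energy is:
E_photon = E_17 - E_3 = |-3.01302699 - (-96.75164444)|
E_photon = 93.73862 eV

This energy is carried away by the emitted photon.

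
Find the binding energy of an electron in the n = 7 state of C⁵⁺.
9.9960 eV

The ionization energy is the energy needed to remove the electron completely (n → ∞).

For a hydrogen-like ion with Z = 6, E_n = -13.6057 Z² / n² eV.

At n = 7: E_7 = -13.6057 × 6² / 7² = -9.9960245 eV
At n = ∞: E_∞ = 0 eV

Ionization energy = E_∞ - E_7 = 0 - (-9.9960245) = 9.9960245 eV
Ionization energy ≈ 9.9960 eV

This is also called the binding energy of the electron in state n = 7.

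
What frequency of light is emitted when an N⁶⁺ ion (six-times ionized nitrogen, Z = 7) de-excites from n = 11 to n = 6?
3.1456e+15 Hz

First, find the transition energy:
E_11 = -13.6057 × 7² / 11² = -5.509746 eV
E_6 = -13.6057 × 7² / 6² = -18.518869 eV
|ΔE| = |E_6 - E_11| = 13.009123 eV

Convert to Joules: E = 13.009123 eV × (1.602177 × 10⁻¹⁹ J/eV) = 2.084292e-18 J

Using E = hf:
f = E/h = 2.084292e-18 J / (6.62607 × 10⁻³⁴ J·s)
f = 3.1456e+15 Hz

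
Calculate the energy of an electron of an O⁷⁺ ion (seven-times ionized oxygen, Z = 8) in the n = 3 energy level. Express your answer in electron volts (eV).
-96.752 eV

The energy levels of a hydrogen-like atom are given by:
E_n = -13.6057 Z² / n² eV  (with Z = 8 for O⁷⁺)

For n = 3:
E_3 = -13.6057 × 8² / 3²
E_3 = -13.6057 × 64 / 9
E_3 = -96.752 eV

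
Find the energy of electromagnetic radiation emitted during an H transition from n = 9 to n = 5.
0.3763 eV

The energy levels are E_n = -13.6057 eV / n².

Energy at n = 9: E_9 = -13.6057 / 9² = -0.1679716 eV
Energy at n = 5: E_5 = -13.6057 / 5² = -0.5442280 eV

For emission (electron falling to lower state), the photon energy is:
E_photon = E_9 - E_5 = |-0.1679716 - (-0.5442280)|
E_photon = 0.3763 eV

This energy is carried away by the emitted photon.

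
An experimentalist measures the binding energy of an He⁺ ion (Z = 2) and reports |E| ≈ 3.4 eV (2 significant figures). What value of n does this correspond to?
n = 4

The exact energy levels follow E_n = -13.6057 Z² / n² eV with Z = 2.

The measured value (-3.4 eV) is reported to only 2 significant figures, so we must test candidate n values and see which one matches to that precision.

Candidate energies:
  n = 2:  E = -13.6057 × 2² / 2² = -13.60570 eV
  n = 3:  E = -13.6057 × 2² / 3² = -6.04698 eV
  n = 4:  E = -13.6057 × 2² / 4² = -3.40143 eV  ← matches
  n = 5:  E = -13.6057 × 2² / 5² = -2.17691 eV
  n = 6:  E = -13.6057 × 2² / 6² = -1.51174 eV

Checking against the measurement of -3.4 eV (2 sig figs), only n = 4 agrees:
E_4 = -3.40143 eV, which rounds to -3.4 eV ✓

Therefore n = 4.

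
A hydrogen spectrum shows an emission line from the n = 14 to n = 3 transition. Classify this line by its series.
Paschen series

The spectral series in hydrogen are named based on the final (lower) energy level:
- Lyman series: n_final = 1 (ultraviolet)
- Balmer series: n_final = 2 (visible/near-UV)
- Paschen series: n_final = 3 (infrared)
- Brackett series: n_final = 4 (infrared)
- Pfund series: n_final = 5 (far infrared)

Since this transition ends at n = 3, it belongs to the Paschen series.

For reference, this 14 → 3 line has photon energy
ΔE = 13.6057 eV × (1/3² - 1/14²) = 1.44232761 eV,
corresponding to wavelength λ = hc/ΔE = 1239.84 eV·nm / 1.44232761 eV = 859.6105 nm in the infrared region.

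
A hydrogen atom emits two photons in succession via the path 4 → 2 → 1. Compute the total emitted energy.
12.7553 eV

The energy levels of hydrogen are E_n = -13.6057 / n² eV.

First transition (4 → 2):
ΔE₁ = |E_2 - E_4|
ΔE₁ = |-3.4014250000 - (-0.8503562500)| = 2.5510688 eV

Second transition (2 → 1):
ΔE₂ = |E_1 - E_2|
ΔE₂ = |-13.6057000000 - (-3.4014250000)| = 10.2042750 eV

Total energy released:
E_total = ΔE₁ + ΔE₂ = 2.5510688 + 10.2042750 = 12.7553 eV

Note: This equals the direct transition 4 → 1: 12.7553 eV ✓
Energy is conserved regardless of the path taken.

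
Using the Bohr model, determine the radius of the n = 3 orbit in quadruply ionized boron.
0.09525 nm (or 0.95252 Å)

The Bohr radius formula is:
r_n = n² a₀ / Z

where a₀ = 0.05291772 nm is the Bohr radius.

For B⁴⁺ (Z = 5) at n = 3:
r_3 = 3² × 0.05291772 nm / 5
r_3 = 9 × 0.05291772 nm / 5
r_3 = 0.476259 nm / 5
r_3 = 0.09525 nm

The electron orbits at approximately 0.09525 nm from the nucleus.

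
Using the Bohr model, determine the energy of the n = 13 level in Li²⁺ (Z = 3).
-0.72456 eV

For hydrogen-like ions, the energy levels scale with Z²:
E_n = -13.6057 Z² / n² eV

For Li²⁺ (Z = 3) at n = 13:
E_13 = -13.6057 × 3² / 13²
E_13 = -13.6057 × 9 / 169
E_13 = -122.4513 / 169
E_13 = -0.72456 eV

The energy is 9 times more negative than hydrogen at the same n due to the stronger nuclear charge.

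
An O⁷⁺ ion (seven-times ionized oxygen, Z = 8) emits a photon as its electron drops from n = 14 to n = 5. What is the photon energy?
30.387914 eV

The energy levels are E_n = -13.6057 Z² eV / n².

Energy at n = 14: E_14 = -13.6057 × 8² / 14² = -4.442677551 eV
Energy at n = 5: E_5 = -13.6057 × 8² / 5² = -34.830592000 eV

For emission (electron falling to lower state), the photon energy is:
E_photon = E_14 - E_5 = |-4.442677551 - (-34.830592000)|
E_photon = 30.387914 eV

This energy is carried away by the emitted photon.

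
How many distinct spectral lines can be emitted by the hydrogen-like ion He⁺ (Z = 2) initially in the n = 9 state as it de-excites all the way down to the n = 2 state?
28

The electron can occupy levels n = 2, 3, ..., 9 during de-excitation — that is m = 9 - 2 + 1 = 8 distinct levels.

The number of distinct spectral lines equals the number of ways to choose 2 of these m levels (each pair gives one possible emission transition):

Number of lines = m(m-1)/2 = 8×7/2 = 28

These correspond to all possible transitions between the 8 levels:
9 → 8, 9 → 7, 9 → 6, 9 → 5, 9 → 4, 9 → 3, 9 → 2, 8 → 7...

Each transition produces a photon with a unique energy (and thus wavelength). This count does not depend on Z.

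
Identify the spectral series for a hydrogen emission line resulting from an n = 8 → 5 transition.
Pfund series

The spectral series in hydrogen are named based on the final (lower) energy level:
- Lyman series: n_final = 1 (ultraviolet)
- Balmer series: n_final = 2 (visible/near-UV)
- Paschen series: n_final = 3 (infrared)
- Brackett series: n_final = 4 (infrared)
- Pfund series: n_final = 5 (far infrared)

Since this transition ends at n = 5, it belongs to the Pfund series.

For reference, this 8 → 5 line has photon energy
ΔE = 13.6057 eV × (1/5² - 1/8²) = 0.33163893750 eV,
corresponding to wavelength λ = hc/ΔE = 1239.84 eV·nm / 0.33163893750 eV = 3738.52362 nm in the far infrared region.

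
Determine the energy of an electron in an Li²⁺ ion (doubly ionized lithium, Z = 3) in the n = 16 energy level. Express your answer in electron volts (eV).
-0.478 eV

The energy levels of a hydrogen-like atom are given by:
E_n = -13.6057 Z² / n² eV  (with Z = 3 for Li²⁺)

For n = 16:
E_16 = -13.6057 × 3² / 16²
E_16 = -13.6057 × 9 / 256
E_16 = -0.478 eV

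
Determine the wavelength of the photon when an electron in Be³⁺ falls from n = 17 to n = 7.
336.05275 nm

First, find the transition energy using E_n = -13.6057 Z² / n² eV:
E_17 = -13.6057 × 4² / 17² = -0.753256747 eV
E_7 = -13.6057 × 4² / 7² = -4.442677551 eV

Photon energy: |ΔE| = |E_7 - E_17| = 3.689420804 eV

Convert to wavelength using E = hc/λ with hc = 1239.84 eV·nm:
λ = hc/E = 1239.84 eV·nm / 3.689420804 eV
λ = 336.05275 nm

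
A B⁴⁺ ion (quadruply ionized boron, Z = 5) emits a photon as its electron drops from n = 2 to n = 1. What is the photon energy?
255.107 eV

The energy levels are E_n = -13.6057 Z² eV / n².

Energy at n = 2: E_2 = -13.6057 × 5² / 2² = -85.035625 eV
Energy at n = 1: E_1 = -13.6057 × 5² / 1² = -340.142500 eV

For emission (electron falling to lower state), the photon energy is:
E_photon = E_2 - E_1 = |-85.035625 - (-340.142500)|
E_photon = 255.107 eV

This energy is carried away by the emitted photon.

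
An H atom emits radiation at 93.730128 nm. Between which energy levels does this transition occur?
n = 6 → n = 1

First, find the photon energy from the wavelength (hc = 1239.84 eV·nm):
E = hc/λ = 1239.84 eV·nm / 93.730128 nm = 13.227764 eV

The energy levels of hydrogen satisfy E_n = -13.6057 / n² eV, so an emission n_i → n_f releases
ΔE = 13.6057 × (1/n_f² − 1/n_i²) eV.

Setting ΔE equal to the photon energy:
1/n_f² − 1/n_i² = 13.227764 / 13.6057 = 0.97222223

Since 1/n_i² must be positive, we need 1/n_f² > 0.97222223, i.e. n_f ≤ 1. For each allowed n_f, solve n_i = (1/n_f² − 0.97222223)^(−1/2) and check whether it is a whole number:
  n_f = 1: 1/n_i² = 1.00000000 − 0.97222223 = 0.02777777 → n_i = 6.000  → integer, n_i = 6 ✓

Only n_f = 1 gives an integer upper level, n_i = 6.

The transition is from n = 6 to n = 1 (emission).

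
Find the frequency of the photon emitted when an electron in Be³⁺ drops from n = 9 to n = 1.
5.199e+16 Hz

First, find the transition energy:
E_9 = -13.6057 × 4² / 9² = -2.6875 eV
E_1 = -13.6057 × 4² / 1² = -217.6912 eV
|ΔE| = |E_1 - E_9| = 215.0037 eV

Convert to Joules: E = 215.0037 eV × (1.602177 × 10⁻¹⁹ J/eV) = 3.44474e-17 J

Using E = hf:
f = E/h = 3.44474e-17 J / (6.62607 × 10⁻³⁴ J·s)
f = 5.199e+16 Hz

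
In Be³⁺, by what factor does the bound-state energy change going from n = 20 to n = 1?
400.00000

Using E_n = -13.6057 Z² / n² eV with Z = 4:

E_1 = -13.6057 × 4² / 1² = -217.6912 / 1 = -217.69120000000 eV
E_20 = -13.6057 × 4² / 20² = -217.6912 / 400 = -0.54422800000 eV

The ratio is:
E_1/E_20 = (-217.69120000000) / (-0.54422800000)
E_1/E_20 = (-217.6912/1) / (-217.6912/400)
E_1/E_20 = 400/1
E_1/E_20 = 400.00000
(Note: the Z² factors cancel in the ratio.)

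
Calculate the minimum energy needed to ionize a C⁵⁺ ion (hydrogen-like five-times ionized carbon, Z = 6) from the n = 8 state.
7.65 eV

The ionization energy is the energy needed to remove the electron completely (n → ∞).

For a hydrogen-like ion with Z = 6, E_n = -13.6057 Z² / n² eV.

At n = 8: E_8 = -13.6057 × 6² / 8² = -7.65321 eV
At n = ∞: E_∞ = 0 eV

Ionization energy = E_∞ - E_8 = 0 - (-7.65321) = 7.65321 eV
Ionization energy ≈ 7.65 eV

This is also called the binding energy of the electron in state n = 8.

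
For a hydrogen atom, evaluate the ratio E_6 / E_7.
1.36

Using E_n = -13.6057 Z² / n² eV with Z = 1:

E_6 = -13.6057 / 6² = -13.6057 / 36 = -0.37793611 eV
E_7 = -13.6057 / 7² = -13.6057 / 49 = -0.27766735 eV

The ratio is:
E_6/E_7 = (-0.37793611) / (-0.27766735)
E_6/E_7 = (-13.6057/36) / (-13.6057/49)
E_6/E_7 = 49/36
E_6/E_7 = 1.36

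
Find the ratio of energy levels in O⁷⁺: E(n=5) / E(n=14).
7.840

Using E_n = -13.6057 Z² / n² eV with Z = 8:

E_5 = -13.6057 × 8² / 5² = -870.7648 / 25 = -34.830592000 eV
E_14 = -13.6057 × 8² / 14² = -870.7648 / 196 = -4.442677551 eV

The ratio is:
E_5/E_14 = (-34.830592000) / (-4.442677551)
E_5/E_14 = (-870.7648/25) / (-870.7648/196)
E_5/E_14 = 196/25
E_5/E_14 = 7.840
(Note: the Z² factors cancel in the ratio.)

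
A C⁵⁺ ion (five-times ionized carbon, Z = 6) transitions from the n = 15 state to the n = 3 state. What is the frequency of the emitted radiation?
1.263e+16 Hz

First, find the transition energy:
E_15 = -13.6057 × 6² / 15² = -2.1769120 eV
E_3 = -13.6057 × 6² / 3² = -54.4228000 eV
|ΔE| = |E_3 - E_15| = 52.2458880 eV

Convert to Joules: E = 52.2458880 eV × (1.602177 × 10⁻¹⁹ J/eV) = 8.37072e-18 J

Using E = hf:
f = E/h = 8.37072e-18 J / (6.62607 × 10⁻³⁴ J·s)
f = 1.263e+16 Hz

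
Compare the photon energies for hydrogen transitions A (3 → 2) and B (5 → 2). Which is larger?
5 → 2

Calculate the energy for each transition:

Transition 3 → 2:
ΔE₁ = |E_2 - E_3| = |-13.6057/2² - (-13.6057/3²)|
ΔE₁ = |-3.40142500 - (-1.51174444)| = 1.88968 eV

Transition 5 → 2:
ΔE₂ = |E_2 - E_5| = |-13.6057/2² - (-13.6057/5²)|
ΔE₂ = |-3.40142500 - (-0.54422800)| = 2.85720 eV

Since 2.85720 eV > 1.88968 eV, the transition 5 → 2 emits the more energetic photon.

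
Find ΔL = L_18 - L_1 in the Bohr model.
1.7928e-33 J·s (or 17ℏ)

In the Bohr model, L_n = nℏ where ℏ = 1.054572e-34 J·s.

L_18 = 18ℏ = 1.898230e-33 J·s
L_1 = 1ℏ = 1.054572e-34 J·s

ΔL = L_18 - L_1 = (18 - 1)ℏ = 17ℏ
ΔL = 17 × 1.054572e-34 J·s = 1.7928e-33 J·s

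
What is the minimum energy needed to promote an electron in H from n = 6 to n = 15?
0.31747 eV

The energy levels of a hydrogen-like atom are E_n = -13.6057 eV / n².

Energy at n = 6: E_6 = -13.6057 / 6² = -0.37793611 eV
Energy at n = 15: E_15 = -13.6057 / 15² = -0.06046978 eV

The excitation energy is the difference:
ΔE = E_15 - E_6
ΔE = -0.06046978 - (-0.37793611)
ΔE = 0.31747 eV

Since this is positive, energy must be absorbed (photon absorption).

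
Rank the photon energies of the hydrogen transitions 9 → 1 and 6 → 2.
9 → 1

Calculate the energy for each transition:

Transition 9 → 1:
ΔE₁ = |E_1 - E_9| = |-13.6057/1² - (-13.6057/9²)|
ΔE₁ = |-13.605700000 - (-0.167971605)| = 13.437728 eV

Transition 6 → 2:
ΔE₂ = |E_2 - E_6| = |-13.6057/2² - (-13.6057/6²)|
ΔE₂ = |-3.401425000 - (-0.377936111)| = 3.023489 eV

Since 13.437728 eV > 3.023489 eV, the transition 9 → 1 emits the more energetic photon.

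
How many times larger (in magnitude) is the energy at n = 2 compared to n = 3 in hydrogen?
2.25

Using E_n = -13.6057 Z² / n² eV with Z = 1:

E_2 = -13.6057 / 2² = -13.6057 / 4 = -3.40142500 eV
E_3 = -13.6057 / 3² = -13.6057 / 9 = -1.51174444 eV

The ratio is:
E_2/E_3 = (-3.40142500) / (-1.51174444)
E_2/E_3 = (-13.6057/4) / (-13.6057/9)
E_2/E_3 = 9/4
E_2/E_3 = 2.25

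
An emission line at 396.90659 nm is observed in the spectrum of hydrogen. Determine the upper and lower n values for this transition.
n = 7 → n = 2

First, find the photon energy from the wavelength (hc = 1239.84 eV·nm):
E = hc/λ = 1239.84 eV·nm / 396.90659 nm = 3.1237577 eV

The energy levels of hydrogen satisfy E_n = -13.6057 / n² eV, so an emission n_i → n_f releases
ΔE = 13.6057 × (1/n_f² − 1/n_i²) eV.

Setting ΔE equal to the photon energy:
1/n_f² − 1/n_i² = 3.1237577 / 13.6057 = 0.22959184

Since 1/n_i² must be positive, we need 1/n_f² > 0.22959184, i.e. n_f ≤ 2. For each allowed n_f, solve n_i = (1/n_f² − 0.22959184)^(−1/2) and check whether it is a whole number:
  n_f = 1: 1/n_i² = 1.00000000 − 0.22959184 = 0.77040816 → n_i = 1.139  (not an integer) ✗
  n_f = 2: 1/n_i² = 0.25000000 − 0.22959184 = 0.02040816 → n_i = 7.000  → integer, n_i = 7 ✓

Only n_f = 2 gives an integer upper level, n_i = 7.

The transition is from n = 7 to n = 2 (emission).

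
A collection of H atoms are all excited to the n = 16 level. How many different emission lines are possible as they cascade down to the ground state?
120

The electron can occupy levels n = 1, 2, ..., 16 during de-excitation — that is m = 16 - 1 + 1 = 16 distinct levels.

The number of distinct spectral lines equals the number of ways to choose 2 of these m levels (each pair gives one possible emission transition):

Number of lines = m(m-1)/2 = 16×15/2 = 120

These correspond to all possible transitions between the 16 levels:
16 → 15, 16 → 14, 16 → 13, 16 → 12, 16 → 11, 16 → 10, 16 → 9, 16 → 8...

Each transition produces a photon with a unique energy (and thus wavelength). This count does not depend on Z.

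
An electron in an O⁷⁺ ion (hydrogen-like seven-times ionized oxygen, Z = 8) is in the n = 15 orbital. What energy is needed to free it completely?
3.870066 eV

The ionization energy is the energy needed to remove the electron completely (n → ∞).

For a hydrogen-like ion with Z = 8, E_n = -13.6057 Z² / n² eV.

At n = 15: E_15 = -13.6057 × 8² / 15² = -3.870065778 eV
At n = ∞: E_∞ = 0 eV

Ionization energy = E_∞ - E_15 = 0 - (-3.870065778) = 3.870065778 eV
Ionization energy ≈ 3.870066 eV

This is also called the binding energy of the electron in state n = 15.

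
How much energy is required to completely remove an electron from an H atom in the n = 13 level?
0.08051 eV

The ionization energy is the energy needed to remove the electron completely (n → ∞).

For hydrogen, E_n = -13.6057 eV / n².

At n = 13: E_13 = -13.6057 / 13² = -0.08050710 eV
At n = ∞: E_∞ = 0 eV

Ionization energy = E_∞ - E_13 = 0 - (-0.08050710) = 0.08050710 eV
Ionization energy ≈ 0.08051 eV

This is also called the binding energy of the electron in state n = 13.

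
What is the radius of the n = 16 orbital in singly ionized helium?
6.7735 nm (or 67.7347 Å)

The Bohr radius formula is:
r_n = n² a₀ / Z

where a₀ = 0.0529177 nm is the Bohr radius.

For He⁺ (Z = 2) at n = 16:
r_16 = 16² × 0.0529177 nm / 2
r_16 = 256 × 0.0529177 nm / 2
r_16 = 13.54693 nm / 2
r_16 = 6.7735 nm

The electron orbits at approximately 6.7735 nm from the nucleus.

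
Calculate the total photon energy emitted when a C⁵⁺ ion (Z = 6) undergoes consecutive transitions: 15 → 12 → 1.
487.628288 eV

The energy levels of C⁵⁺ are E_n = -13.6057 × 6² / n² eV.

First transition (15 → 12):
ΔE₁ = |E_12 - E_15|
ΔE₁ = |-3.401425000000 - (-2.176912000000)| = 1.224513000 eV

Second transition (12 → 1):
ΔE₂ = |E_1 - E_12|
ΔE₂ = |-489.805200000000 - (-3.401425000000)| = 486.403775000 eV

Total energy released:
E_total = ΔE₁ + ΔE₂ = 1.224513000 + 486.403775000 = 487.628288 eV

Note: This equals the direct transition 15 → 1: 487.628288 eV ✓
Energy is conserved regardless of the path taken.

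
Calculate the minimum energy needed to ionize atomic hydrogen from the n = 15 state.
0.060470 eV

The ionization energy is the energy needed to remove the electron completely (n → ∞).

For hydrogen, E_n = -13.6057 eV / n².

At n = 15: E_15 = -13.6057 / 15² = -0.060469778 eV
At n = ∞: E_∞ = 0 eV

Ionization energy = E_∞ - E_15 = 0 - (-0.060469778) = 0.060469778 eV
Ionization energy ≈ 0.060470 eV

This is also called the binding energy of the electron in state n = 15.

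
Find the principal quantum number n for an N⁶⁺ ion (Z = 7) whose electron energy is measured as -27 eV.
n = 5

The exact energy levels follow E_n = -13.6057 Z² / n² eV with Z = 7.

The measured value (-27 eV) is reported to only 2 significant figures, so we must test candidate n values and see which one matches to that precision.

Candidate energies:
  n = 3:  E = -13.6057 × 7² / 3² = -74.07548 eV
  n = 4:  E = -13.6057 × 7² / 4² = -41.66746 eV
  n = 5:  E = -13.6057 × 7² / 5² = -26.66717 eV  ← matches
  n = 6:  E = -13.6057 × 7² / 6² = -18.51887 eV
  n = 7:  E = -13.6057 × 7² / 7² = -13.60570 eV

Checking against the measurement of -27 eV (2 sig figs), only n = 5 agrees:
E_5 = -26.66717 eV, which rounds to -27 eV ✓

Therefore n = 5.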